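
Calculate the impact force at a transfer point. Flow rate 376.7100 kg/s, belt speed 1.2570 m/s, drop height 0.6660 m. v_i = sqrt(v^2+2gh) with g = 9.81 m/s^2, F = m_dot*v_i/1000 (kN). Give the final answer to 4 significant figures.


v_i = sqrt(1.2570^2 + 2*9.81*0.6660) = 3.82714 m/s
F = 376.7100 * 3.82714 / 1000
F = 1.442 kN


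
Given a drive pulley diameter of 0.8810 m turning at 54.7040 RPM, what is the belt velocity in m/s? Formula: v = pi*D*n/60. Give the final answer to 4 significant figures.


v = pi * 0.8810 * 54.7040 / 60
v = 2.523 m/s


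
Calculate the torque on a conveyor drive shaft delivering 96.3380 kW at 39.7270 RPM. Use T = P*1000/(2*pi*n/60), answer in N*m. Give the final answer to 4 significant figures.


omega = 2*pi*39.7270/60 = 4.1602 rad/s
T = 96.3380*1000 / 4.1602
T = 23160 N*m


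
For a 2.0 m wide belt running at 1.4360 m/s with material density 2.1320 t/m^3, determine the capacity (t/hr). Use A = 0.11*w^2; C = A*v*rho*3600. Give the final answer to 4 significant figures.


A = 0.11 * 2.0^2 = 0.44 m^2
C = 0.44 * 1.4360 * 2.1320 * 3600
C = 4849 t/hr


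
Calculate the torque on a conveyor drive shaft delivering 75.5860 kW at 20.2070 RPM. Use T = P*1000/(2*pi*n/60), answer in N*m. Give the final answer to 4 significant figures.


omega = 2*pi*20.2070/60 = 2.11607 rad/s
T = 75.5860*1000 / 2.11607
T = 35720 N*m


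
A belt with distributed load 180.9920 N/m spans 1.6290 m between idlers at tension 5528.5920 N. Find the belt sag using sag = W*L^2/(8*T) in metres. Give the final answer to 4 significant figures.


sag = 180.9920 * 1.6290^2 / (8 * 5528.5920)
sag = 0.01086 m


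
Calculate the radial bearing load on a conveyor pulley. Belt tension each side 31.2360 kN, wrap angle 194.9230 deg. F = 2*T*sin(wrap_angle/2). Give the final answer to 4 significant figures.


F = 2 * 31.2360 * sin(194.9230/2 deg)
F = 61.94 kN


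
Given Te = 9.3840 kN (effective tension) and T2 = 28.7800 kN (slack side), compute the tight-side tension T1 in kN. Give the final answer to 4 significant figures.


T1 = Te + T2 = 9.3840 + 28.7800
T1 = 38.16 kN


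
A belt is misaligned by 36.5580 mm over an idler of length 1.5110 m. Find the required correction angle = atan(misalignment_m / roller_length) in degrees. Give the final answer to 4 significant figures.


misalign_m = 36.5580 / 1000 = 0.036558 m
angle = atan(0.036558 / 1.5110)
angle = 1.386 deg


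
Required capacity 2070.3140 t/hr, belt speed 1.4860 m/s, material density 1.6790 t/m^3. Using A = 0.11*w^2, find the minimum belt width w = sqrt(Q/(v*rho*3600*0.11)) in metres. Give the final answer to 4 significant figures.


A_req = 2070.3140 / (1.4860 * 1.6790 * 3600) = 0.230496 m^2
w = sqrt(0.230496 / 0.11)
w = 1.448 m


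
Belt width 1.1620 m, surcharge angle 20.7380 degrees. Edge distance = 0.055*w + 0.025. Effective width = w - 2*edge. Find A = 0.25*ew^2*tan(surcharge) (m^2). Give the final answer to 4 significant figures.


edge = 0.055*1.1620 + 0.025 = 0.08891 m
ew = 1.1620 - 2*0.08891 = 0.98418 m
A = 0.25 * 0.98418^2 * tan(20.7380 deg)
A = 0.09169 m^2


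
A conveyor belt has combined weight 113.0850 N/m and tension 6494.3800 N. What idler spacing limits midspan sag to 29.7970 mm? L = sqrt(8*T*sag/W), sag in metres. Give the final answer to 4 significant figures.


sag = 29.7970/1000 = 0.029797 m
L = sqrt(8 * 6494.3800 * 0.029797 / 113.0850)
L = 3.700 m


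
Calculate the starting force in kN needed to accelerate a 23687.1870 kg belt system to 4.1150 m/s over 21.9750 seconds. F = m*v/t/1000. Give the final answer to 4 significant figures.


F = 23687.1870 * 4.1150 / 21.9750 / 1000
F = 4.436 kN


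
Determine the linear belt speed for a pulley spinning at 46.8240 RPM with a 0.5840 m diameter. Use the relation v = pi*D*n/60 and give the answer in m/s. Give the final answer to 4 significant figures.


v = pi * 0.5840 * 46.8240 / 60
v = 1.432 m/s


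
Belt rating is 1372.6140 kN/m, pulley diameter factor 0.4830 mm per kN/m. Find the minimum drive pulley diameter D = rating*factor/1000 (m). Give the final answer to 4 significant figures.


D = 1372.6140 * 0.4830 / 1000
D = 0.6630 m


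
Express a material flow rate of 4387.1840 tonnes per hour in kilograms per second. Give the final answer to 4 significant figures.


m_dot = 4387.1840 * 1000 / 3600
m_dot = 1219 kg/s


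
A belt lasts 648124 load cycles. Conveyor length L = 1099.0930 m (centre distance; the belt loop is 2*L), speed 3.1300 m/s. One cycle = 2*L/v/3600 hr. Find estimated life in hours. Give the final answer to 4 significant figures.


cycle_time = 2 * 1099.0930 / 3.1300 / 3600 = 0.195082 hr
life = 648124 * 0.195082 = 126400 hours


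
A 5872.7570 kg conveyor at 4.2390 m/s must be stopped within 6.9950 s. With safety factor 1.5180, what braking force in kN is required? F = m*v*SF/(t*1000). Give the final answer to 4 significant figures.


F = 5872.7570 * 4.2390 / 6.9950 * 1.5180 / 1000
F = 5.402 kN


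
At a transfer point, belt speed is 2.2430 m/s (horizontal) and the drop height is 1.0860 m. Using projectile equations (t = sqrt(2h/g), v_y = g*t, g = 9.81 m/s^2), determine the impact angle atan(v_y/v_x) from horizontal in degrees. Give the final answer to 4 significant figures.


t = sqrt(2*1.0860/9.81) = 0.470539 s
v_y = 9.81 * 0.470539 = 4.61599 m/s
angle = atan(4.61599 / 2.2430) = 64.08 deg


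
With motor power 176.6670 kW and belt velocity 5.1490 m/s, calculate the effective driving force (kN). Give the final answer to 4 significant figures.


Te = P / v = 176.6670 / 5.1490
Te = 34.31 kN


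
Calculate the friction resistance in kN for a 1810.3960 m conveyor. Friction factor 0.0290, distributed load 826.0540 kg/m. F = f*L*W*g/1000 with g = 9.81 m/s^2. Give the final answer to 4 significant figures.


F = 0.0290 * 1810.3960 * 826.0540 * 9.81 / 1000
F = 425.5 kN


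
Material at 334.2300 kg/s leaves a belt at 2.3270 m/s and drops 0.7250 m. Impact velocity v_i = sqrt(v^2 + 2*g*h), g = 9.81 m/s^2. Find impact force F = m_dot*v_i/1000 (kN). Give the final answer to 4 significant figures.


v_i = sqrt(2.3270^2 + 2*9.81*0.7250) = 4.43164 m/s
F = 334.2300 * 4.43164 / 1000
F = 1.481 kN


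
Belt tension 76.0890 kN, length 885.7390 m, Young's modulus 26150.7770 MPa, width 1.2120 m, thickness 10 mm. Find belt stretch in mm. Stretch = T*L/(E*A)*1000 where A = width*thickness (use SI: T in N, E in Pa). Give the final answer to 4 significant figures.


A = 1.2120 * 0.01 = 0.01212 m^2
Stretch = 76.0890*1000 * 885.7390 / (26150.7770e6 * 0.01212) * 1000
Stretch = 212.6 mm


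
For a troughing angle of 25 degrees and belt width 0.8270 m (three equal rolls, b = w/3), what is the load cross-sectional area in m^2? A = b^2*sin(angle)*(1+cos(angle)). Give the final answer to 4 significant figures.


b = 0.8270/3 = 0.275667 m
A = 0.275667^2 * sin(25 deg) * (1 + cos(25 deg))
A = 0.06122 m^2


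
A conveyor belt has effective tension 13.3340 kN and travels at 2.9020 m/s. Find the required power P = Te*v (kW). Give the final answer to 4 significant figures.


P = Te * v = 13.3340 * 2.9020
P = 38.70 kW


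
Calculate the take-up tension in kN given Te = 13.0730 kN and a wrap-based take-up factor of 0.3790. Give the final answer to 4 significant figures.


T_tu = 13.0730 * 0.3790
T_tu = 4.955 kN


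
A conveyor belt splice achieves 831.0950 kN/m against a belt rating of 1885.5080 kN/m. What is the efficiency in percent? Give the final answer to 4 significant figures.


Eff = 831.0950 / 1885.5080 * 100
Eff = 44.08 %


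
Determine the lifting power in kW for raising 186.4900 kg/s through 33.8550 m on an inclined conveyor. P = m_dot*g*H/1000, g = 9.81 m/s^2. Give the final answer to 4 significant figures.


P = 186.4900 * 9.81 * 33.8550 / 1000
P = 61.94 kW


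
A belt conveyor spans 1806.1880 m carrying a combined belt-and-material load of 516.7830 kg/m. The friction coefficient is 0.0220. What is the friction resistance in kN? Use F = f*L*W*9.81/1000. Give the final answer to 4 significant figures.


F = 0.0220 * 1806.1880 * 516.7830 * 9.81 / 1000
F = 201.4 kN


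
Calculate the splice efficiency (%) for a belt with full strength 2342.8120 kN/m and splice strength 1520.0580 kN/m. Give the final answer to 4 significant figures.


Eff = 1520.0580 / 2342.8120 * 100
Eff = 64.88 %


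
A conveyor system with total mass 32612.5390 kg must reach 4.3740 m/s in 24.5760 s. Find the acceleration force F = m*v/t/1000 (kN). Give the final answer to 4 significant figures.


F = 32612.5390 * 4.3740 / 24.5760 / 1000
F = 5.804 kN


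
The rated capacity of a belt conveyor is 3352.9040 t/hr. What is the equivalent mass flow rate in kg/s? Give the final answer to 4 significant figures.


m_dot = 3352.9040 * 1000 / 3600
m_dot = 931.4 kg/s


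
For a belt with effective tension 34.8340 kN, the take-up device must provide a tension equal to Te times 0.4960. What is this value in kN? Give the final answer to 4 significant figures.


T_tu = 34.8340 * 0.4960
T_tu = 17.28 kN


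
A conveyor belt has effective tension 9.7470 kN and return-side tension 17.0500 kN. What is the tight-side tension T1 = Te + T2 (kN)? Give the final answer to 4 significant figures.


T1 = Te + T2 = 9.7470 + 17.0500
T1 = 26.80 kN


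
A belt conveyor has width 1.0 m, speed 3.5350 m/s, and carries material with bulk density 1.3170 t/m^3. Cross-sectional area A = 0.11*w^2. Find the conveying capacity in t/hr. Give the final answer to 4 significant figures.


A = 0.11 * 1.0^2 = 0.11 m^2
C = 0.11 * 3.5350 * 1.3170 * 3600
C = 1844 t/hr


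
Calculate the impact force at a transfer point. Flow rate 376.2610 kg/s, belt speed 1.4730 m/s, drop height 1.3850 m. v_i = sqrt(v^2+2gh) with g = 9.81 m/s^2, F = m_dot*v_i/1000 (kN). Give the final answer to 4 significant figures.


v_i = sqrt(1.4730^2 + 2*9.81*1.3850) = 5.41696 m/s
F = 376.2610 * 5.41696 / 1000
F = 2.038 kN


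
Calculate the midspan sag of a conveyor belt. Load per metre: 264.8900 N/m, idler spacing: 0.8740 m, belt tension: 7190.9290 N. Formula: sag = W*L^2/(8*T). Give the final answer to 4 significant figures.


sag = 264.8900 * 0.8740^2 / (8 * 7190.9290)
sag = 0.003517 m


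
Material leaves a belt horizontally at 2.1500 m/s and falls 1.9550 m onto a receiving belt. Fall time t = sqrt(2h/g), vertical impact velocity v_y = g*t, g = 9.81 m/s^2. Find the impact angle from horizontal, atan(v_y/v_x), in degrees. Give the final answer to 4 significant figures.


t = sqrt(2*1.9550/9.81) = 0.631326 s
v_y = 9.81 * 0.631326 = 6.19331 m/s
angle = atan(6.19331 / 2.1500) = 70.86 deg


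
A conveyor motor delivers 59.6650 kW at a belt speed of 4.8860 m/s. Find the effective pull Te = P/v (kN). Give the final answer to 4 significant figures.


Te = P / v = 59.6650 / 4.8860
Te = 12.21 kN


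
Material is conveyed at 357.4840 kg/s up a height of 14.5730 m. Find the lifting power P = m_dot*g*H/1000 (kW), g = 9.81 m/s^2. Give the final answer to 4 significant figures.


P = 357.4840 * 9.81 * 14.5730 / 1000
P = 51.11 kW


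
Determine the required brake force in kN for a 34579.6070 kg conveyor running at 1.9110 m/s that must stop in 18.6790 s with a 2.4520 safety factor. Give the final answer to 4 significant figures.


F = 34579.6070 * 1.9110 / 18.6790 * 2.4520 / 1000
F = 8.675 kN


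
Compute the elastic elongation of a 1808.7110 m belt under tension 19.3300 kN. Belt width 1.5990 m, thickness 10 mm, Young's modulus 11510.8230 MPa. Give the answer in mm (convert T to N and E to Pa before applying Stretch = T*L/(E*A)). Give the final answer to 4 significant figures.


A = 1.5990 * 0.01 = 0.01599 m^2
Stretch = 19.3300*1000 * 1808.7110 / (11510.8230e6 * 0.01599) * 1000
Stretch = 190.0 mm


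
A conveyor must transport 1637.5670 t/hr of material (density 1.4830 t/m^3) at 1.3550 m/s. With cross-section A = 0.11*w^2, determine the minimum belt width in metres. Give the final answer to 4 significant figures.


A_req = 1637.5670 / (1.3550 * 1.4830 * 3600) = 0.226369 m^2
w = sqrt(0.226369 / 0.11)
w = 1.435 m


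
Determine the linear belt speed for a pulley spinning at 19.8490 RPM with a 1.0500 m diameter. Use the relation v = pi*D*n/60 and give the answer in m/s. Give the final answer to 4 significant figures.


v = pi * 1.0500 * 19.8490 / 60
v = 1.091 m/s


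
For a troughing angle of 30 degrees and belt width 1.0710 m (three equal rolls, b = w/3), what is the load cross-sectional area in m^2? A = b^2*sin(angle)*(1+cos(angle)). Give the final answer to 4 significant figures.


b = 1.0710/3 = 0.357 m
A = 0.357^2 * sin(30 deg) * (1 + cos(30 deg))
A = 0.1189 m^2


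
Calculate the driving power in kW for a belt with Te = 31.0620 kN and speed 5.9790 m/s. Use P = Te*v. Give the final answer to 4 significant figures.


P = Te * v = 31.0620 * 5.9790
P = 185.7 kW


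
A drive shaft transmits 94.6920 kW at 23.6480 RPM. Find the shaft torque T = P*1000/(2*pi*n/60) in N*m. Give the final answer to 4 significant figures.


omega = 2*pi*23.6480/60 = 2.47641 rad/s
T = 94.6920*1000 / 2.47641
T = 38240 N*m


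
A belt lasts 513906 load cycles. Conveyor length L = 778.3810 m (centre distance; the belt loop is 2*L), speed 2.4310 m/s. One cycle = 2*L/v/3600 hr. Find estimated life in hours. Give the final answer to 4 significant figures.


cycle_time = 2 * 778.3810 / 2.4310 / 3600 = 0.177883 hr
life = 513906 * 0.177883 = 91420 hours


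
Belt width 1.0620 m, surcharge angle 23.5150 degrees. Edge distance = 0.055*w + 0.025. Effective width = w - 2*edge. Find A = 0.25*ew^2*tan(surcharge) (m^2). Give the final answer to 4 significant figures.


edge = 0.055*1.0620 + 0.025 = 0.08341 m
ew = 1.0620 - 2*0.08341 = 0.89518 m
A = 0.25 * 0.89518^2 * tan(23.5150 deg)
A = 0.08717 m^2


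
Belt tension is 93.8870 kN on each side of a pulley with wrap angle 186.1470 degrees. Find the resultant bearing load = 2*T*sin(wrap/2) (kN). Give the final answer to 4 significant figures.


F = 2 * 93.8870 * sin(186.1470/2 deg)
F = 187.5 kN


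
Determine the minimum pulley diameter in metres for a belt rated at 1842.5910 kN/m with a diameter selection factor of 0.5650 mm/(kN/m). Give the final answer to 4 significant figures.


D = 1842.5910 * 0.5650 / 1000
D = 1.041 m


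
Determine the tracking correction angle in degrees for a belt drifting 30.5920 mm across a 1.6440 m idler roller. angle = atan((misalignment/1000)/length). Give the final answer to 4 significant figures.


misalign_m = 30.5920 / 1000 = 0.030592 m
angle = atan(0.030592 / 1.6440)
angle = 1.066 deg


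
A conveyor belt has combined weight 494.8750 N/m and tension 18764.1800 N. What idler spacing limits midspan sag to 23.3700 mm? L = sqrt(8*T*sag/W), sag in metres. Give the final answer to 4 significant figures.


sag = 23.3700/1000 = 0.023370 m
L = sqrt(8 * 18764.1800 * 0.023370 / 494.8750)
L = 2.663 m


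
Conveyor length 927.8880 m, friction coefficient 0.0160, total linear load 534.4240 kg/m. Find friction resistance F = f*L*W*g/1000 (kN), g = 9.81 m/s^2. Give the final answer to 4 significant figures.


F = 0.0160 * 927.8880 * 534.4240 * 9.81 / 1000
F = 77.83 kN


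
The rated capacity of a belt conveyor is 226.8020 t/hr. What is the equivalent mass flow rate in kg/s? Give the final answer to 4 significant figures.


m_dot = 226.8020 * 1000 / 3600
m_dot = 63.00 kg/s


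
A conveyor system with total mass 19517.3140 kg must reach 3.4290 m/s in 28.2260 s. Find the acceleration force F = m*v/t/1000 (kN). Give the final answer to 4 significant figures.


F = 19517.3140 * 3.4290 / 28.2260 / 1000
F = 2.371 kN


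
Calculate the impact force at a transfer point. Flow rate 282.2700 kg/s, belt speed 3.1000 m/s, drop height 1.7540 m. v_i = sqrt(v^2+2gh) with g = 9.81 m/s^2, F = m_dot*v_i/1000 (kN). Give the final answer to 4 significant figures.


v_i = sqrt(3.1000^2 + 2*9.81*1.7540) = 6.63502 m/s
F = 282.2700 * 6.63502 / 1000
F = 1.873 kN


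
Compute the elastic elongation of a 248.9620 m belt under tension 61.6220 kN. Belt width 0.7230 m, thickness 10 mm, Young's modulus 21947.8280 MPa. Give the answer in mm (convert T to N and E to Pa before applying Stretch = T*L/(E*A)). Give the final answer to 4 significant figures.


A = 0.7230 * 0.01 = 0.00723 m^2
Stretch = 61.6220*1000 * 248.9620 / (21947.8280e6 * 0.00723) * 1000
Stretch = 96.68 mm


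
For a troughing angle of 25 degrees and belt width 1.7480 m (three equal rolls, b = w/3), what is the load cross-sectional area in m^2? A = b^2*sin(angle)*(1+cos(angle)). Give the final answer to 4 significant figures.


b = 1.7480/3 = 0.582667 m
A = 0.582667^2 * sin(25 deg) * (1 + cos(25 deg))
A = 0.2735 m^2


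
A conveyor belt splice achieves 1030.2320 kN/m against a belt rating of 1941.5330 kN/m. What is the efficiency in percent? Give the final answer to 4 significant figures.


Eff = 1030.2320 / 1941.5330 * 100
Eff = 53.06 %


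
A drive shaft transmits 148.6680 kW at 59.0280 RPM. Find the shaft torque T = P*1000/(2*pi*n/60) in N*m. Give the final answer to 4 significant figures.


omega = 2*pi*59.0280/60 = 6.1814 rad/s
T = 148.6680*1000 / 6.1814
T = 24050 N*m


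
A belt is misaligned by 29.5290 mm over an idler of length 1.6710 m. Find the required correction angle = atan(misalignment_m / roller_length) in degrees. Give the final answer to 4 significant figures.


misalign_m = 29.5290 / 1000 = 0.029529 m
angle = atan(0.029529 / 1.6710)
angle = 1.012 deg


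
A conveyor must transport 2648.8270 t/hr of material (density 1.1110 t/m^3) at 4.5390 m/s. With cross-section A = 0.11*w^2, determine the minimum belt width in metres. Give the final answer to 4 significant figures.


A_req = 2648.8270 / (4.5390 * 1.1110 * 3600) = 0.145907 m^2
w = sqrt(0.145907 / 0.11)
w = 1.152 m


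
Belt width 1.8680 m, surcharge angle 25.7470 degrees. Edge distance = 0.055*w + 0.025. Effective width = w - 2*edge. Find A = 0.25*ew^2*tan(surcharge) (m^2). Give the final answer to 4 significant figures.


edge = 0.055*1.8680 + 0.025 = 0.12774 m
ew = 1.8680 - 2*0.12774 = 1.61252 m
A = 0.25 * 1.61252^2 * tan(25.7470 deg)
A = 0.3135 m^2


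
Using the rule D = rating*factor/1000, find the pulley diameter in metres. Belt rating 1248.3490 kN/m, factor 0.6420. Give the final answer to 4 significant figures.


D = 1248.3490 * 0.6420 / 1000
D = 0.8014 m


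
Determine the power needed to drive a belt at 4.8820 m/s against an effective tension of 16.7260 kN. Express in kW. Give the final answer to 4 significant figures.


P = Te * v = 16.7260 * 4.8820
P = 81.66 kW


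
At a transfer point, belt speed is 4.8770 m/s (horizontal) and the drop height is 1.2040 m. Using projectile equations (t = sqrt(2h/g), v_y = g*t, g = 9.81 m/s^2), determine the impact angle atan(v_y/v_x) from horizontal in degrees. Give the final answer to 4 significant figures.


t = sqrt(2*1.2040/9.81) = 0.495443 s
v_y = 9.81 * 0.495443 = 4.8603 m/s
angle = atan(4.8603 / 4.8770) = 44.90 deg


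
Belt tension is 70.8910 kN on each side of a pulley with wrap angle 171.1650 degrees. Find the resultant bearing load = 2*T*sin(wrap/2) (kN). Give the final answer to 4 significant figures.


F = 2 * 70.8910 * sin(171.1650/2 deg)
F = 141.4 kN


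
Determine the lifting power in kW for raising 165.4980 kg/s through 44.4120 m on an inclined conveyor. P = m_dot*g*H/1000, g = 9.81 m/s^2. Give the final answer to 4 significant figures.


P = 165.4980 * 9.81 * 44.4120 / 1000
P = 72.10 kW


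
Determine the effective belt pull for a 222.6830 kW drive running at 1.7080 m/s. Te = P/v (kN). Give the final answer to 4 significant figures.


Te = P / v = 222.6830 / 1.7080
Te = 130.4 kN


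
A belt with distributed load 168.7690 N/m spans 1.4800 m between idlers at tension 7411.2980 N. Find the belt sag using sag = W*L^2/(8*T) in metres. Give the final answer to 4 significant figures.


sag = 168.7690 * 1.4800^2 / (8 * 7411.2980)
sag = 0.006235 m


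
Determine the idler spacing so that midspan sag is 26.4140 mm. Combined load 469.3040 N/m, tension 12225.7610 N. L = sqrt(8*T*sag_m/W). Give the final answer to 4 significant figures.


sag = 26.4140/1000 = 0.026414 m
L = sqrt(8 * 12225.7610 * 0.026414 / 469.3040)
L = 2.346 m


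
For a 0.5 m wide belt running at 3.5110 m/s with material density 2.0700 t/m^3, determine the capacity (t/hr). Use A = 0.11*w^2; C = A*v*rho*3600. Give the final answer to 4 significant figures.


A = 0.11 * 0.5^2 = 0.0275 m^2
C = 0.0275 * 3.5110 * 2.0700 * 3600
C = 719.5 t/hr


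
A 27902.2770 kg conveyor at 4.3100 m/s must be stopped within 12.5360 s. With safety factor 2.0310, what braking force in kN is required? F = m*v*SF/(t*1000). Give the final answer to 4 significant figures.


F = 27902.2770 * 4.3100 / 12.5360 * 2.0310 / 1000
F = 19.48 kN


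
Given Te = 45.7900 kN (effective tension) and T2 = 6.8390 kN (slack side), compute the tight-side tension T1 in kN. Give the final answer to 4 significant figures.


T1 = Te + T2 = 45.7900 + 6.8390
T1 = 52.63 kN


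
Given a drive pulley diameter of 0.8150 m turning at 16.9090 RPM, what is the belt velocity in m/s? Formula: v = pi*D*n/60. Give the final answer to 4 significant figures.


v = pi * 0.8150 * 16.9090 / 60
v = 0.7216 m/s


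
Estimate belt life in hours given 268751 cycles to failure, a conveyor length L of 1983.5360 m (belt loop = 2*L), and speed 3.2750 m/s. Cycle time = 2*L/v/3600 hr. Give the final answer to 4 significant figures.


cycle_time = 2 * 1983.5360 / 3.2750 / 3600 = 0.336478 hr
life = 268751 * 0.336478 = 90430 hours


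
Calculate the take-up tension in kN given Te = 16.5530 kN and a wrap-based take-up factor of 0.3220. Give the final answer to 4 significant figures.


T_tu = 16.5530 * 0.3220
T_tu = 5.330 kN


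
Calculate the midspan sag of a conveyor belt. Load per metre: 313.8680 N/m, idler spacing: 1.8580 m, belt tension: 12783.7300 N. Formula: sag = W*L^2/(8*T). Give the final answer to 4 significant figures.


sag = 313.8680 * 1.8580^2 / (8 * 12783.7300)
sag = 0.01059 m


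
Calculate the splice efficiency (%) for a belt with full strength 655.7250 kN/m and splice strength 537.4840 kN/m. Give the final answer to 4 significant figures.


Eff = 537.4840 / 655.7250 * 100
Eff = 81.97 %


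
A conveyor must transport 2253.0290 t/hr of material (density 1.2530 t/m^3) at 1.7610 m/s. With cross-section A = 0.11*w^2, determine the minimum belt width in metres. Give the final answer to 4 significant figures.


A_req = 2253.0290 / (1.7610 * 1.2530 * 3600) = 0.283631 m^2
w = sqrt(0.283631 / 0.11)
w = 1.606 m


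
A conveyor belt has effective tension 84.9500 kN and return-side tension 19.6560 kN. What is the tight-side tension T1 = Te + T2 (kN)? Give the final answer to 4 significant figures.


T1 = Te + T2 = 84.9500 + 19.6560
T1 = 104.6 kN


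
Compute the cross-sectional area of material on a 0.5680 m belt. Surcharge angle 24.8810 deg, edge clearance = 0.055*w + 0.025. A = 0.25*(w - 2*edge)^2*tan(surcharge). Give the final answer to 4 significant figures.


edge = 0.055*0.5680 + 0.025 = 0.05624 m
ew = 0.5680 - 2*0.05624 = 0.45552 m
A = 0.25 * 0.45552^2 * tan(24.8810 deg)
A = 0.02406 m^2


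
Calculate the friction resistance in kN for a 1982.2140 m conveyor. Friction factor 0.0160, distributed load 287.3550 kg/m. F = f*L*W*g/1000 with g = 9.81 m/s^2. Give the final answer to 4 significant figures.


F = 0.0160 * 1982.2140 * 287.3550 * 9.81 / 1000
F = 89.40 kN


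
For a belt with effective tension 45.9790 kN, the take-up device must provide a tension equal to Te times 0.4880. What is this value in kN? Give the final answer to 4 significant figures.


T_tu = 45.9790 * 0.4880
T_tu = 22.44 kN


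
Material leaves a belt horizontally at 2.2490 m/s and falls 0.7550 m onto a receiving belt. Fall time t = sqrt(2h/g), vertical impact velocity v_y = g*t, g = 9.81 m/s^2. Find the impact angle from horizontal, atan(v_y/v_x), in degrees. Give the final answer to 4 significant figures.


t = sqrt(2*0.7550/9.81) = 0.392332 s
v_y = 9.81 * 0.392332 = 3.84878 m/s
angle = atan(3.84878 / 2.2490) = 59.70 deg


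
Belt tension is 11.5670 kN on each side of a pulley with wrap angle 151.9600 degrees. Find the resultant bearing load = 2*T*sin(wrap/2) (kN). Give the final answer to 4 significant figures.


F = 2 * 11.5670 * sin(151.9600/2 deg)
F = 22.44 kN


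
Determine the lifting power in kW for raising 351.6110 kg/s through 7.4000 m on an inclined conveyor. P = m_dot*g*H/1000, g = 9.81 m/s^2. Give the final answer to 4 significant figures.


P = 351.6110 * 9.81 * 7.4000 / 1000
P = 25.52 kW


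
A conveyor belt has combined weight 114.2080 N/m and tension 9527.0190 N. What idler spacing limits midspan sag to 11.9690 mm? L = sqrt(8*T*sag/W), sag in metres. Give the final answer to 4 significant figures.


sag = 11.9690/1000 = 0.011969 m
L = sqrt(8 * 9527.0190 * 0.011969 / 114.2080)
L = 2.826 m


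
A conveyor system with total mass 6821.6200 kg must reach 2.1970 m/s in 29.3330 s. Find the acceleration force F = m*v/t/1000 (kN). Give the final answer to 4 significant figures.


F = 6821.6200 * 2.1970 / 29.3330 / 1000
F = 0.5109 kN


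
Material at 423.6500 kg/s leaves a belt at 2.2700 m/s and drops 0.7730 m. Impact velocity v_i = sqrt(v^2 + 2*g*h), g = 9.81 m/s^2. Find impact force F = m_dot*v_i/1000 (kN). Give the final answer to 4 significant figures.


v_i = sqrt(2.2700^2 + 2*9.81*0.7730) = 4.50768 m/s
F = 423.6500 * 4.50768 / 1000
F = 1.910 kN


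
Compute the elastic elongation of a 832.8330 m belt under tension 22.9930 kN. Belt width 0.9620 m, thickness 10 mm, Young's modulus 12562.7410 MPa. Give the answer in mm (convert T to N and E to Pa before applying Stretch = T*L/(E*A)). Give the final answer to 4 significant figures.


A = 0.9620 * 0.01 = 0.00962 m^2
Stretch = 22.9930*1000 * 832.8330 / (12562.7410e6 * 0.00962) * 1000
Stretch = 158.5 mm


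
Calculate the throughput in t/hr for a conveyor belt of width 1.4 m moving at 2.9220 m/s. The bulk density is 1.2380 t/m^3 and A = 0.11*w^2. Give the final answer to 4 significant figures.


A = 0.11 * 1.4^2 = 0.2156 m^2
C = 0.2156 * 2.9220 * 1.2380 * 3600
C = 2808 t/hr


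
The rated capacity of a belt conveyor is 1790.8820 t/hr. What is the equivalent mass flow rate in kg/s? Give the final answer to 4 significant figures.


m_dot = 1790.8820 * 1000 / 3600
m_dot = 497.5 kg/s


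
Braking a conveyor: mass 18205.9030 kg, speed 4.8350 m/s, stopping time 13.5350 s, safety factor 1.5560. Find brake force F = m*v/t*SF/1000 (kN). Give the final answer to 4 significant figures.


F = 18205.9030 * 4.8350 / 13.5350 * 1.5560 / 1000
F = 10.12 kN


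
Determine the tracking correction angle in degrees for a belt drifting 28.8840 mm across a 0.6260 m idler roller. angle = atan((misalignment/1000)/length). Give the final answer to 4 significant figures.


misalign_m = 28.8840 / 1000 = 0.028884 m
angle = atan(0.028884 / 0.6260)
angle = 2.642 deg


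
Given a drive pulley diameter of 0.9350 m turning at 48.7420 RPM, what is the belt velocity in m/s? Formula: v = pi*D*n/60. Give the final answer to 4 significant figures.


v = pi * 0.9350 * 48.7420 / 60
v = 2.386 m/s


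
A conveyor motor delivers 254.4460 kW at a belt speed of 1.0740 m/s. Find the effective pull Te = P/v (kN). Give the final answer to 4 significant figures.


Te = P / v = 254.4460 / 1.0740
Te = 236.9 kN


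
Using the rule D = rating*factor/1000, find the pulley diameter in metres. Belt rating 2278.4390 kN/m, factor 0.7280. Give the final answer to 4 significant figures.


D = 2278.4390 * 0.7280 / 1000
D = 1.659 m


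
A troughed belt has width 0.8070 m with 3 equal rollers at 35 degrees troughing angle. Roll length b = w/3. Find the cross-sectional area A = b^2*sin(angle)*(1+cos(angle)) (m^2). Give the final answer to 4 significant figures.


b = 0.8070/3 = 0.269 m
A = 0.269^2 * sin(35 deg) * (1 + cos(35 deg))
A = 0.07550 m^2


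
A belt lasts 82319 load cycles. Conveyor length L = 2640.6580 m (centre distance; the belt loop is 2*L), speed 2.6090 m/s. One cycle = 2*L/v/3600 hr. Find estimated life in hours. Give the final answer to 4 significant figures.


cycle_time = 2 * 2640.6580 / 2.6090 / 3600 = 0.562297 hr
life = 82319 * 0.562297 = 46290 hours


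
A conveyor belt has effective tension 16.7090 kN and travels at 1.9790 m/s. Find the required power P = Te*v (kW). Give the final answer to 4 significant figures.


P = Te * v = 16.7090 * 1.9790
P = 33.07 kW


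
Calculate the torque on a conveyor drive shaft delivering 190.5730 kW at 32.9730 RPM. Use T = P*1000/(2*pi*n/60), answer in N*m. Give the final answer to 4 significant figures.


omega = 2*pi*32.9730/60 = 3.45292 rad/s
T = 190.5730*1000 / 3.45292
T = 55190 N*m


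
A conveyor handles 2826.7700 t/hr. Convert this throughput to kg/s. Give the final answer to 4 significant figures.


m_dot = 2826.7700 * 1000 / 3600
m_dot = 785.2 kg/s


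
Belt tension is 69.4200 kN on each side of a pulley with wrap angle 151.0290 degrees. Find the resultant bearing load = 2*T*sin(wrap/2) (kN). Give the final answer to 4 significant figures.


F = 2 * 69.4200 * sin(151.0290/2 deg)
F = 134.4 kN


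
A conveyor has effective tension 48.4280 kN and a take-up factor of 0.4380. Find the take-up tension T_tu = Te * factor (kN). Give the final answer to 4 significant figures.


T_tu = 48.4280 * 0.4380
T_tu = 21.21 kN


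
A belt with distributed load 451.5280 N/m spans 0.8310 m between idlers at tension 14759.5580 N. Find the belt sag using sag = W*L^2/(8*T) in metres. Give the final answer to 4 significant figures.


sag = 451.5280 * 0.8310^2 / (8 * 14759.5580)
sag = 0.002641 m


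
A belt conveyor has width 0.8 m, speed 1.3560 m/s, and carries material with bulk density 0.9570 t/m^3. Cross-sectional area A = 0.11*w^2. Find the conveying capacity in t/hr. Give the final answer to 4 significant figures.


A = 0.11 * 0.8^2 = 0.0704 m^2
C = 0.0704 * 1.3560 * 0.9570 * 3600
C = 328.9 t/hr


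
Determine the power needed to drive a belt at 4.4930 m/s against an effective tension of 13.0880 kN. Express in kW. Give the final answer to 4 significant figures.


P = Te * v = 13.0880 * 4.4930
P = 58.80 kW


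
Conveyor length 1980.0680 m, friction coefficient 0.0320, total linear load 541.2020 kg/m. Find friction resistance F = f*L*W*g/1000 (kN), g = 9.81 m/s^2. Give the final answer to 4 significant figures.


F = 0.0320 * 1980.0680 * 541.2020 * 9.81 / 1000
F = 336.4 kN


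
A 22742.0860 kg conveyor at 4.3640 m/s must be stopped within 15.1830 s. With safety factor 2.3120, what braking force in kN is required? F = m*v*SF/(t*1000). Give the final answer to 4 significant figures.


F = 22742.0860 * 4.3640 / 15.1830 * 2.3120 / 1000
F = 15.11 kN


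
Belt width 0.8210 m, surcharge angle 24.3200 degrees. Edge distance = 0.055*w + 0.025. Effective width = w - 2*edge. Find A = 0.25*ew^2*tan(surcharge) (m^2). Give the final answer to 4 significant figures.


edge = 0.055*0.8210 + 0.025 = 0.070155 m
ew = 0.8210 - 2*0.070155 = 0.68069 m
A = 0.25 * 0.68069^2 * tan(24.3200 deg)
A = 0.05235 m^2


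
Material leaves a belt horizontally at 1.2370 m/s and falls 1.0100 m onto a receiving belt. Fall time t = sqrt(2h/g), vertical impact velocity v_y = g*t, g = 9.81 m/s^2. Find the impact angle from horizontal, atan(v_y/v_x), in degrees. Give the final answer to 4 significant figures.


t = sqrt(2*1.0100/9.81) = 0.453776 s
v_y = 9.81 * 0.453776 = 4.45154 m/s
angle = atan(4.45154 / 1.2370) = 74.47 deg


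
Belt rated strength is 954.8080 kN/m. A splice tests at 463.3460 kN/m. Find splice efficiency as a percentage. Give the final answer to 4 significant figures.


Eff = 463.3460 / 954.8080 * 100
Eff = 48.53 %


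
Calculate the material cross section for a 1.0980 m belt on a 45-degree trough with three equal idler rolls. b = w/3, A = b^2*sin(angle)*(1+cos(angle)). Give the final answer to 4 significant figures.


b = 1.0980/3 = 0.366 m
A = 0.366^2 * sin(45 deg) * (1 + cos(45 deg))
A = 0.1617 m^2


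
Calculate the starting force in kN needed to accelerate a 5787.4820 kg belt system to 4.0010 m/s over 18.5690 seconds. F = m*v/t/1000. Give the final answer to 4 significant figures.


F = 5787.4820 * 4.0010 / 18.5690 / 1000
F = 1.247 kN


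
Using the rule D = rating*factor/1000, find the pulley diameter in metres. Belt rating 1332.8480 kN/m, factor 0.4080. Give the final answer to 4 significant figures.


D = 1332.8480 * 0.4080 / 1000
D = 0.5438 m


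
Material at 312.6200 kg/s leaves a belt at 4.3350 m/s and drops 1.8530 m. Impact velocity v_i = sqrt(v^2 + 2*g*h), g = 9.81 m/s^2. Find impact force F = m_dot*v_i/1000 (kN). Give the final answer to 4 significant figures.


v_i = sqrt(4.3350^2 + 2*9.81*1.8530) = 7.42618 m/s
F = 312.6200 * 7.42618 / 1000
F = 2.322 kN


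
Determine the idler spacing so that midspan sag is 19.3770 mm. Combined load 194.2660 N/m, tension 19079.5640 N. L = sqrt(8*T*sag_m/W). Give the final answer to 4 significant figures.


sag = 19.3770/1000 = 0.019377 m
L = sqrt(8 * 19079.5640 * 0.019377 / 194.2660)
L = 3.902 m


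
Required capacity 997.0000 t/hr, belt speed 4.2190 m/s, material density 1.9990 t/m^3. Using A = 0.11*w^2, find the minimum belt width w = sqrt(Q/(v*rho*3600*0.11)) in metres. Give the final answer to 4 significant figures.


A_req = 997.0000 / (4.2190 * 1.9990 * 3600) = 0.0328375 m^2
w = sqrt(0.0328375 / 0.11)
w = 0.5464 m


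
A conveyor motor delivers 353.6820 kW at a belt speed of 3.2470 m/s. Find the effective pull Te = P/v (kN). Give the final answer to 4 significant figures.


Te = P / v = 353.6820 / 3.2470
Te = 108.9 kN


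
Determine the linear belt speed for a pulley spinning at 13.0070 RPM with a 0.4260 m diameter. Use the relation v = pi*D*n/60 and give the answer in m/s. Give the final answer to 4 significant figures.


v = pi * 0.4260 * 13.0070 / 60
v = 0.2901 m/s


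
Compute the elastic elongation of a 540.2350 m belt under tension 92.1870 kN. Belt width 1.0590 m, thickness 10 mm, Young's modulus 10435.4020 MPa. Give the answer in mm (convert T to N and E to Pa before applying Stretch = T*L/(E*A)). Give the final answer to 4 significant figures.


A = 1.0590 * 0.01 = 0.01059 m^2
Stretch = 92.1870*1000 * 540.2350 / (10435.4020e6 * 0.01059) * 1000
Stretch = 450.7 mm


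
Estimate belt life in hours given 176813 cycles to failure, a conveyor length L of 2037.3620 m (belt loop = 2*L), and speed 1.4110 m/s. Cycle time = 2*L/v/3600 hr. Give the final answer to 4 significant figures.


cycle_time = 2 * 2037.3620 / 1.4110 / 3600 = 0.802174 hr
life = 176813 * 0.802174 = 141800 hours


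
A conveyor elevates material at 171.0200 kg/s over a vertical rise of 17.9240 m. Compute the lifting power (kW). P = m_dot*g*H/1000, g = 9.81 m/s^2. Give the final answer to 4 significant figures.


P = 171.0200 * 9.81 * 17.9240 / 1000
P = 30.07 kW


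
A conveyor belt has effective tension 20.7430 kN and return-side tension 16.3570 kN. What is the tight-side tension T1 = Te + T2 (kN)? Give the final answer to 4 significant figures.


T1 = Te + T2 = 20.7430 + 16.3570
T1 = 37.10 kN


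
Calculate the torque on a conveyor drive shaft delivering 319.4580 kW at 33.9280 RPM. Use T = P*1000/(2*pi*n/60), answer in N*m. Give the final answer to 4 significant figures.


omega = 2*pi*33.9280/60 = 3.55293 rad/s
T = 319.4580*1000 / 3.55293
T = 89910 N*m


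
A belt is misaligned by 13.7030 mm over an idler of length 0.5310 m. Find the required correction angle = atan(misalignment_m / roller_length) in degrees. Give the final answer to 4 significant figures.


misalign_m = 13.7030 / 1000 = 0.013703 m
angle = atan(0.013703 / 0.5310)
angle = 1.478 deg


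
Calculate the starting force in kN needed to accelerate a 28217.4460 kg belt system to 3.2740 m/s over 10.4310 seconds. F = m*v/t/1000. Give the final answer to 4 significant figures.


F = 28217.4460 * 3.2740 / 10.4310 / 1000
F = 8.857 kN


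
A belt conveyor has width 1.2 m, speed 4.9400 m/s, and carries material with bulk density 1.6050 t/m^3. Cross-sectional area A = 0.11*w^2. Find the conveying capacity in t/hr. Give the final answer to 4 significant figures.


A = 0.11 * 1.2^2 = 0.1584 m^2
C = 0.1584 * 4.9400 * 1.6050 * 3600
C = 4521 t/hr


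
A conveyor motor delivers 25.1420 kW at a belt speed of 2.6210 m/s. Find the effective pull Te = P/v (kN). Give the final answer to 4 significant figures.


Te = P / v = 25.1420 / 2.6210
Te = 9.593 kN


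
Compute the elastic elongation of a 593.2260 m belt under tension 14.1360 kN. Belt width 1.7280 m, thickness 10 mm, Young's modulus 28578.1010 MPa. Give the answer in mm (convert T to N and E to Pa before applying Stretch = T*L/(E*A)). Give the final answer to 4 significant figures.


A = 1.7280 * 0.01 = 0.01728 m^2
Stretch = 14.1360*1000 * 593.2260 / (28578.1010e6 * 0.01728) * 1000
Stretch = 16.98 mm


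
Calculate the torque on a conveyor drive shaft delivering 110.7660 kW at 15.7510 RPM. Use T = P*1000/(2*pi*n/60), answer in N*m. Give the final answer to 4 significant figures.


omega = 2*pi*15.7510/60 = 1.64944 rad/s
T = 110.7660*1000 / 1.64944
T = 67150 N*m


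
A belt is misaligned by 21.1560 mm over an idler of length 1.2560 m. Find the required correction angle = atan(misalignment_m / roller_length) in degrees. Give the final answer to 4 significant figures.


misalign_m = 21.1560 / 1000 = 0.021156 m
angle = atan(0.021156 / 1.2560)
angle = 0.9650 deg


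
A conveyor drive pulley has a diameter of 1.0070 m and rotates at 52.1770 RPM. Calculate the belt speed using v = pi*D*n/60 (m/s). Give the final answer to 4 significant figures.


v = pi * 1.0070 * 52.1770 / 60
v = 2.751 m/s


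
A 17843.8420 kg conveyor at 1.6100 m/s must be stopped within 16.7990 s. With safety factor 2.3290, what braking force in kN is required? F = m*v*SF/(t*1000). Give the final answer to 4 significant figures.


F = 17843.8420 * 1.6100 / 16.7990 * 2.3290 / 1000
F = 3.983 kN


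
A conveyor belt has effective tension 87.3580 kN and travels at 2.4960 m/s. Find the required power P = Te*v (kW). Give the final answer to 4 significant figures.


P = Te * v = 87.3580 * 2.4960
P = 218.0 kW


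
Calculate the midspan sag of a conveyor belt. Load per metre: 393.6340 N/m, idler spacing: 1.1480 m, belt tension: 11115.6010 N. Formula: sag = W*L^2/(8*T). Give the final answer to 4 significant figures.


sag = 393.6340 * 1.1480^2 / (8 * 11115.6010)
sag = 0.005834 m


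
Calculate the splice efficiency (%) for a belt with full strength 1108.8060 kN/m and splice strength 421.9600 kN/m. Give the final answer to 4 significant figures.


Eff = 421.9600 / 1108.8060 * 100
Eff = 38.06 %


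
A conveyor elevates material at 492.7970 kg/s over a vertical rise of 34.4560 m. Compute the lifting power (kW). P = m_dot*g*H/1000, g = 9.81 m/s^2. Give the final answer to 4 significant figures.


P = 492.7970 * 9.81 * 34.4560 / 1000
P = 166.6 kW


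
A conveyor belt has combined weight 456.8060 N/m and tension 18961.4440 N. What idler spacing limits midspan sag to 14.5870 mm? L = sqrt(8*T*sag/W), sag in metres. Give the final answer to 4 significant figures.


sag = 14.5870/1000 = 0.014587 m
L = sqrt(8 * 18961.4440 * 0.014587 / 456.8060)
L = 2.201 m


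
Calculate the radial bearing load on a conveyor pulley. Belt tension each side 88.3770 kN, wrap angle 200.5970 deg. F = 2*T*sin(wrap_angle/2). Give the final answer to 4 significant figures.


F = 2 * 88.3770 * sin(200.5970/2 deg)
F = 173.9 kN


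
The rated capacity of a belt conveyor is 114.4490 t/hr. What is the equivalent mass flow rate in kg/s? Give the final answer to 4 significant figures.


m_dot = 114.4490 * 1000 / 3600
m_dot = 31.79 kg/s
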